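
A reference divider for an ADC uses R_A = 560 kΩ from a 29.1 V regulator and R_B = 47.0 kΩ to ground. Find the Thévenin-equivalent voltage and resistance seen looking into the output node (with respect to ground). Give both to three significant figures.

V_th is the open-circuit tap voltage: 29.1 × 47.0/(560 + 47.0) = 2.25 V.
With the supply zeroed, R_A and R_B appear in parallel from the tap: R_th = R_A‖R_B = (560 × 47.0)/607.0 = 43.4 kΩ.

V_th = 2.25 V, R_th = 43.4 kΩ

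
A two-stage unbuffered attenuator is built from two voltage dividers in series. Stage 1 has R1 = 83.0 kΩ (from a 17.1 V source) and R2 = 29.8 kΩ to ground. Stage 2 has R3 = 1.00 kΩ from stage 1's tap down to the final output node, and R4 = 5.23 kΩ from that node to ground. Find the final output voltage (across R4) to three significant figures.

V_out ≈ 0.839 V

Stage 2 presents R3+R4 = 6.230 kΩ as a load on stage 1's tap.
Stage 1's lower leg becomes R2‖(R3+R4) = 5.153 kΩ, so V_mid = 17.1 × 5.153/88.15 = 0.9995 V.
Stage 2 is itself unloaded: V_out = V_mid × R4/(R3+R4) = 0.9995 × 5.23/6.230 = 0.839 V.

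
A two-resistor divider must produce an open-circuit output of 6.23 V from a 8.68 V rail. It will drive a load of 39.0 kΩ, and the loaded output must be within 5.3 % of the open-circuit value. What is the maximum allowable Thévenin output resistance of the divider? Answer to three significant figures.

Loading drop = R_th/(R_th + R_L) ≤ 0.0530, so R_th ≤ R_L · ε/(1−ε) = 39.0 kΩ × 0.0530/0.9470 = 2.18 kΩ.

R_th ≤ 2.18 kΩ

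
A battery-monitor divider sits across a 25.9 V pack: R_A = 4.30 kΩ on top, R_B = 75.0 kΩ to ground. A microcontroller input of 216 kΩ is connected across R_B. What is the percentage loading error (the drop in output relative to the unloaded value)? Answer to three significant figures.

1.85 %

The divider's output (Thévenin) resistance is R_A‖R_B = 4.067 kΩ.
Fractional drop under load = R_th/(R_th + R_L) = 4.067 / (4.067 + 216) = 0.01848.
So the output falls by 1.85 %.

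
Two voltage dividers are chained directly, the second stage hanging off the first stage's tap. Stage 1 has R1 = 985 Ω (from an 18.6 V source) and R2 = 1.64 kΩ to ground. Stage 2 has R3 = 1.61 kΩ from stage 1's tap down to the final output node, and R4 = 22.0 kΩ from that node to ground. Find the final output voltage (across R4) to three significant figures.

Stage 2 presents R3+R4 = 23610 Ω as a load on stage 1's tap.
Stage 1's lower leg becomes R2‖(R3+R4) = 1533 Ω, so V_mid = 18.6 × 1533/2518 = 11.33 V.
Stage 2 is itself unloaded: V_out = V_mid × R4/(R3+R4) = 11.33 × 22000/23610 = 10.6 V.

V_out ≈ 10.6 V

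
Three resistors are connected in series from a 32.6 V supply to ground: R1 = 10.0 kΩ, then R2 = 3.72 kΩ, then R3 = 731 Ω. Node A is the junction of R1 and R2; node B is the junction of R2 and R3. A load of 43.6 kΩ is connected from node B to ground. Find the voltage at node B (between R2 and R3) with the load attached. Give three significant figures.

V ≈ 1.62 V

At node B, R3 is in parallel with the load: R3‖R_L = 718.9 Ω.
Below node A the resistance is R2 + (R3‖R_L) = 4439 Ω, so V_A = 32.6 × 4439/14440 = 10.02 V.
Then V_B = V_A × (R3‖R_L)/(R2 + R3‖R_L) = 10.02 × 718.9/4439 = 1.62 V.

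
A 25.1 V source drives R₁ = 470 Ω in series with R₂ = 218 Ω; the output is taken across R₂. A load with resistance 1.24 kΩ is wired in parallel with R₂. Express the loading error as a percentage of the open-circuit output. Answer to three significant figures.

10.7 %

Unloaded V = 25.1 × 218/688.0 = 7.9532 V.
Loaded: R₂‖R_L = 185.4 Ω, giving V = 25.1 × 185.4/655.4 = 7.1004 V.
Drop = (7.9532 − 7.1004) / 7.9532 = 10.7 %.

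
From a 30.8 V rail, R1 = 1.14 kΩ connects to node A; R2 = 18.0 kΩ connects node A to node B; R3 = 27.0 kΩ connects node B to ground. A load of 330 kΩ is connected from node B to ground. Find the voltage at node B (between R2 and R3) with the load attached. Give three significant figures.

V ≈ 17.4 V

At node B, R3 is in parallel with the load: R3‖R_L = 24.96 kΩ.
Below node A the resistance is R2 + (R3‖R_L) = 42.96 kΩ, so V_A = 30.8 × 42.96/44.10 = 30.00 V.
Then V_B = V_A × (R3‖R_L)/(R2 + R3‖R_L) = 30.00 × 24.96/42.96 = 17.4 V.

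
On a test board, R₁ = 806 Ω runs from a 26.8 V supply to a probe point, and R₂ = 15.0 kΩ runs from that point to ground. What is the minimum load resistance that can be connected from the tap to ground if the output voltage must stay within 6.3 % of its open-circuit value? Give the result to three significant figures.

R_L(min) ≈ 11.4 kΩ

Output resistance R_th = R₁‖R₂ = (806 × 15000)/15810 = 764.9 Ω.
The fractional drop is R_th/(R_th + R_L); requiring this ≤ 0.0630 gives R_L ≥ R_th(1/0.0630 − 1) = 764.9 × 14.87 = 11.4 kΩ.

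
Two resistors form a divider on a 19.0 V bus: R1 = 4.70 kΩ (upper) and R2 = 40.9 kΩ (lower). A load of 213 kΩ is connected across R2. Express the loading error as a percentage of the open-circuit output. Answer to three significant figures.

The divider's output (Thévenin) resistance is R1‖R2 = 4.216 kΩ.
Fractional drop under load = R_th/(R_th + R_L) = 4.216 / (4.216 + 213) = 0.01941.
So the output falls by 1.94 %.

1.94 %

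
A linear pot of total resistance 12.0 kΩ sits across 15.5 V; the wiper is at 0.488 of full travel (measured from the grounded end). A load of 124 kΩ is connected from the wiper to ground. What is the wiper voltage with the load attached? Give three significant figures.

The wiper splits the pot into (1−α)R = 6.144 kΩ above and αR = 5.856 kΩ below.
Lower section ‖ load = 5.592 kΩ.
V_wiper = 15.5 × 5.592/(6.144 + 5.592) = 7.39 V.

V ≈ 7.39 V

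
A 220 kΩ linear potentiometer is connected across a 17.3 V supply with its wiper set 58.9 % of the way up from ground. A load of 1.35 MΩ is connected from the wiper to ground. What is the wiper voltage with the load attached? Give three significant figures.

The wiper splits the pot into (1−α)R = 90.42 kΩ above and αR = 129.6 kΩ below.
Lower section ‖ load = 118.2 kΩ.
V_wiper = 17.3 × 118.2/(90.42 + 118.2) = 9.80 V.

V ≈ 9.80 V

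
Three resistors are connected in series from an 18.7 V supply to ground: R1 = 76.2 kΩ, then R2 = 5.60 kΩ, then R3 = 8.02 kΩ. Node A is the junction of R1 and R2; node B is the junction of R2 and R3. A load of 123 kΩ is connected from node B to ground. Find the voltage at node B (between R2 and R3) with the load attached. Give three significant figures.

V ≈ 1.58 V

At node B, R3 is in parallel with the load: R3‖R_L = 7.529 kΩ.
Below node A the resistance is R2 + (R3‖R_L) = 13.13 kΩ, so V_A = 18.7 × 13.13/89.33 = 2.748 V.
Then V_B = V_A × (R3‖R_L)/(R2 + R3‖R_L) = 2.748 × 7.529/13.13 = 1.58 V.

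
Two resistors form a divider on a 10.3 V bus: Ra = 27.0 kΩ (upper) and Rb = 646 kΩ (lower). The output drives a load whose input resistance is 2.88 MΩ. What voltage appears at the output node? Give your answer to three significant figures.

V_out ≈ 9.80 V

The load sits in parallel with Rb: Rb‖R_L = (646 × 2880) / (646 + 2880) = 527.6 kΩ.
V_out = 10.3 × 527.6 / (27.0 + 527.6) = 10.3 × 527.6/554.6 = 9.80 V.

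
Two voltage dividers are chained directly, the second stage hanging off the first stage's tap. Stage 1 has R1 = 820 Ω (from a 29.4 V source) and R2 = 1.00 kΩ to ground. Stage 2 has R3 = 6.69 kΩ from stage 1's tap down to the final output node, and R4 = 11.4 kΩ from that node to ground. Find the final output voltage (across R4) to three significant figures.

Stage 2 presents R3+R4 = 18090 Ω as a load on stage 1's tap.
Stage 1's lower leg becomes R2‖(R3+R4) = 947.6 Ω, so V_mid = 29.4 × 947.6/1768 = 15.76 V.
Stage 2 is itself unloaded: V_out = V_mid × R4/(R3+R4) = 15.76 × 11400/18090 = 9.93 V.

V_out ≈ 9.93 V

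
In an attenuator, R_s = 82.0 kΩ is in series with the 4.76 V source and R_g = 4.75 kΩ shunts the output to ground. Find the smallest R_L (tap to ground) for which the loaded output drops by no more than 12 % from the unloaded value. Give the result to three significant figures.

Output resistance R_th = R_s‖R_g = (82.0 × 4.75)/86.75 = 4.490 kΩ.
The fractional drop is R_th/(R_th + R_L); requiring this ≤ 0.120 gives R_L ≥ R_th(1/0.120 − 1) = 4.490 × 7.333 = 32.9 kΩ.

R_L(min) ≈ 32.9 kΩ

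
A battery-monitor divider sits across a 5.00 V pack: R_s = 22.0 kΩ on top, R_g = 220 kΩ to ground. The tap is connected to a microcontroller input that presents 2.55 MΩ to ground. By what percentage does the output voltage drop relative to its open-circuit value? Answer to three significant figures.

The divider's output (Thévenin) resistance is R_s‖R_g = 20.00 kΩ.
Fractional drop under load = R_th/(R_th + R_L) = 20.00 / (20.00 + 2550) = 0.007782.
So the output falls by 0.778 %.

0.778 %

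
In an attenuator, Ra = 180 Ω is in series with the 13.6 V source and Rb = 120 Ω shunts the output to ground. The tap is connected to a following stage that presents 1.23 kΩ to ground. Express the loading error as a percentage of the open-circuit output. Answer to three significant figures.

5.53 %

The divider's output (Thévenin) resistance is Ra‖Rb = 72.00 Ω.
Fractional drop under load = R_th/(R_th + R_L) = 72.00 / (72.00 + 1230) = 0.05530.
So the output falls by 5.53 %.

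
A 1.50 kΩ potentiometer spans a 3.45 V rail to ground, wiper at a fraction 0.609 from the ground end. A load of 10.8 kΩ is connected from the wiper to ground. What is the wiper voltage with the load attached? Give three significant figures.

V ≈ 2.03 V

The wiper splits the pot into (1−α)R = 586.5 Ω above and αR = 913.5 Ω below.
Lower section ‖ load = 842.3 Ω.
V_wiper = 3.45 × 842.3/(586.5 + 842.3) = 2.03 V.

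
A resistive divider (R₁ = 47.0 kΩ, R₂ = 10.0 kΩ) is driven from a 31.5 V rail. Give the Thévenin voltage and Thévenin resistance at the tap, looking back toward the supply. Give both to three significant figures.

V_th = 5.53 V, R_th = 8.25 kΩ

V_th is the open-circuit tap voltage: 31.5 × 10.0/(47.0 + 10.0) = 5.53 V.
With the supply zeroed, R₁ and R₂ appear in parallel from the tap: R_th = R₁‖R₂ = (47.0 × 10.0)/57.00 = 8.25 kΩ.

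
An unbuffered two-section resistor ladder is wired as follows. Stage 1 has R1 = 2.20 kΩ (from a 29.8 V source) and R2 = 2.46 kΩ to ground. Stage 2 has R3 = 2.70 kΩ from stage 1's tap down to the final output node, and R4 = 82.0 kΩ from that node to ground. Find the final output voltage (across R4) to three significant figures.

Stage 2 presents R3+R4 = 84.70 kΩ as a load on stage 1's tap.
Stage 1's lower leg becomes R2‖(R3+R4) = 2.391 kΩ, so V_mid = 29.8 × 2.391/4.591 = 15.52 V.
Stage 2 is itself unloaded: V_out = V_mid × R4/(R3+R4) = 15.52 × 82.0/84.70 = 15.0 V.

V_out ≈ 15.0 V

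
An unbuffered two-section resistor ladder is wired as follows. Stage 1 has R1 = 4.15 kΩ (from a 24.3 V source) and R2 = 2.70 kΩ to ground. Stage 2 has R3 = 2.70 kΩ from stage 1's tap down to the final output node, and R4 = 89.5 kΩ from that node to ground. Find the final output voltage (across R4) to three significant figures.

Stage 2 presents R3+R4 = 92.20 kΩ as a load on stage 1's tap.
Stage 1's lower leg becomes R2‖(R3+R4) = 2.623 kΩ, so V_mid = 24.3 × 2.623/6.773 = 9.411 V.
Stage 2 is itself unloaded: V_out = V_mid × R4/(R3+R4) = 9.411 × 89.5/92.20 = 9.14 V.

V_out ≈ 9.14 V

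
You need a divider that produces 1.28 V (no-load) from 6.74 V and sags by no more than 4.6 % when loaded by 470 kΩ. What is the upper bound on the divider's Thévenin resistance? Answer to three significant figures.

Loading drop = R_th/(R_th + R_L) ≤ 0.0460, so R_th ≤ R_L · ε/(1−ε) = 470 kΩ × 0.0460/0.9540 = 22.7 kΩ.
(Any R1, R2 with R2/(R1+R2) = 0.190 and R1‖R2 ≤ 22.7 kΩ will meet the spec.)

R_th ≤ 22.7 kΩ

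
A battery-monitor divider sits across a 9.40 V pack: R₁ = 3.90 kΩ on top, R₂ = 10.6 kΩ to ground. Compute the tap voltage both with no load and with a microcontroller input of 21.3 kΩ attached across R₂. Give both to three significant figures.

Open-circuit: V = 9.40 × 10.6/(3.90 + 10.6) = 6.87 V.
With the load, R₂ becomes R₂‖R_L = 7.078 kΩ, so V = 9.40 × 7.078/10.98 = 6.06 V.

Unloaded: 6.87 V; loaded: 6.06 V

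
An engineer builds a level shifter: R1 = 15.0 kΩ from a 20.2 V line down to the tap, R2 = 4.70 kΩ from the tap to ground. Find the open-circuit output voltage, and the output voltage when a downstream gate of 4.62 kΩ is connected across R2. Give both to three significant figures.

Unloaded: 4.82 V; loaded: 2.72 V

Open-circuit: V = 20.2 × 4.70/(15.0 + 4.70) = 4.82 V.
With the load, R2 becomes R2‖R_L = 2.330 kΩ, so V = 20.2 × 2.330/17.33 = 2.72 V.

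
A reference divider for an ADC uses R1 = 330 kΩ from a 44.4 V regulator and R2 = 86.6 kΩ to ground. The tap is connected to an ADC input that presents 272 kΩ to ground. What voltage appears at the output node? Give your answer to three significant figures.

V_out ≈ 7.37 V

The load sits in parallel with R2: R2‖R_L = (86.6 × 272) / (86.6 + 272) = 65.69 kΩ.
V_out = 44.4 × 65.69 / (330 + 65.69) = 44.4 × 65.69/395.7 = 7.37 V.
(Unloaded it would have been 9.23 V.)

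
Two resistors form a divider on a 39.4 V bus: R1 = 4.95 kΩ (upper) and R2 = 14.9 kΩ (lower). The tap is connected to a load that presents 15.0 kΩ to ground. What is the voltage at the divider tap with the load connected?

The load sits in parallel with R2: R2‖R_L = (14.9 × 15.0) / (14.9 + 15.0) = 7.475 kΩ.
V_out = 39.4 × 7.475 / (4.95 + 7.475) = 39.4 × 7.475/12.42 = 23.7 V.

V_out ≈ 23.7 V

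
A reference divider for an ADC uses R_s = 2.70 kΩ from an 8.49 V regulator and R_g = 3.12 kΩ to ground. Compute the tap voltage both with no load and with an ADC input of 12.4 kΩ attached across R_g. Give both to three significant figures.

Open-circuit: V = 8.49 × 3.12/(2.70 + 3.12) = 4.55 V.
With the load, R_g becomes R_g‖R_L = 2.493 kΩ, so V = 8.49 × 2.493/5.193 = 4.08 V.

Unloaded: 4.55 V; loaded: 4.08 V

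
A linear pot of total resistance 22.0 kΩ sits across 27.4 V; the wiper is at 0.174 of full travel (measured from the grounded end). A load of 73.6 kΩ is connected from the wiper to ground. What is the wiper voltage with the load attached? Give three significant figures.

V ≈ 4.57 V

The wiper splits the pot into (1−α)R = 18.17 kΩ above and αR = 3.828 kΩ below.
Lower section ‖ load = 3.639 kΩ.
V_wiper = 27.4 × 3.639/(18.17 + 3.639) = 4.57 V.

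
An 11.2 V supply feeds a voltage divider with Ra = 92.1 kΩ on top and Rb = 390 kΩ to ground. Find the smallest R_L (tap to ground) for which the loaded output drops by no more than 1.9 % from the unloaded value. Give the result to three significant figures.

R_L(min) ≈ 3.85 MΩ

Output resistance R_th = Ra‖Rb = (92.1 × 390)/482.1 = 74.51 kΩ.
The fractional drop is R_th/(R_th + R_L); requiring this ≤ 0.0190 gives R_L ≥ R_th(1/0.0190 − 1) = 74.51 × 51.63 = 3.85 MΩ.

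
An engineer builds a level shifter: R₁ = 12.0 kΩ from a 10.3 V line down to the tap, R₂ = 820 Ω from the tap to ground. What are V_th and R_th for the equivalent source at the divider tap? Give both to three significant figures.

V_th = 0.659 V, R_th = 768 Ω

V_th is the open-circuit tap voltage: 10.3 × 820/(12000 + 820) = 0.659 V.
With the supply zeroed, R₁ and R₂ appear in parallel from the tap: R_th = R₁‖R₂ = (12000 × 820)/12820 = 768 Ω.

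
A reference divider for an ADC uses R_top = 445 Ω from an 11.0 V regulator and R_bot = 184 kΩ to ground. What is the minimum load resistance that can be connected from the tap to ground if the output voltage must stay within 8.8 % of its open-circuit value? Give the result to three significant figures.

Output resistance R_th = R_top‖R_bot = (445 × 184000)/184400 = 443.9 Ω.
The fractional drop is R_th/(R_th + R_L); requiring this ≤ 0.0880 gives R_L ≥ R_th(1/0.0880 − 1) = 443.9 × 10.36 = 4.60 kΩ.

R_L(min) ≈ 4.60 kΩ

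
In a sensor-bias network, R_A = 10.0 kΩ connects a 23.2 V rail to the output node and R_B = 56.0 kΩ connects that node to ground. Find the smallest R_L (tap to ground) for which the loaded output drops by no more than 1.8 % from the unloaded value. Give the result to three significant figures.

Output resistance R_th = R_A‖R_B = (10.0 × 56.0)/66.00 = 8.485 kΩ.
The fractional drop is R_th/(R_th + R_L); requiring this ≤ 0.0180 gives R_L ≥ R_th(1/0.0180 − 1) = 8.485 × 54.56 = 463 kΩ.

R_L(min) ≈ 463 kΩ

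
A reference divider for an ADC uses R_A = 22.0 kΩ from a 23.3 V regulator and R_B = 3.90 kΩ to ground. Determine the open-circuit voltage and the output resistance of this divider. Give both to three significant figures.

V_th is the open-circuit tap voltage: 23.3 × 3.90/(22.0 + 3.90) = 3.51 V.
With the supply zeroed, R_A and R_B appear in parallel from the tap: R_th = R_A‖R_B = (22.0 × 3.90)/25.90 = 3.31 kΩ.

V_th = 3.51 V, R_th = 3.31 kΩ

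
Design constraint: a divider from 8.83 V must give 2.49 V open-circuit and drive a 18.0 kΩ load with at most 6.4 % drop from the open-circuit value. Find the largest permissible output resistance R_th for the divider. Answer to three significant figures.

R_th ≤ 1.23 kΩ

Loading drop = R_th/(R_th + R_L) ≤ 0.0640, so R_th ≤ R_L · ε/(1−ε) = 18.0 kΩ × 0.0640/0.9360 = 1.23 kΩ.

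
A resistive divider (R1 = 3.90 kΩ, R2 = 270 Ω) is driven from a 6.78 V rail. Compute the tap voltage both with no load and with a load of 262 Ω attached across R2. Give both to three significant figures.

Open-circuit: V = 6.78 × 270/(3900 + 270) = 0.439 V.
With the load, R2 becomes R2‖R_L = 133.0 Ω, so V = 6.78 × 133.0/4033 = 0.224 V.

Unloaded: 0.439 V; loaded: 0.224 V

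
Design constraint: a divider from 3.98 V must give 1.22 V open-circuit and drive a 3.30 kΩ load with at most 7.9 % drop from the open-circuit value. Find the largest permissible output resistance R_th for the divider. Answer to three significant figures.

Loading drop = R_th/(R_th + R_L) ≤ 0.0790, so R_th ≤ R_L · ε/(1−ε) = 3.30 kΩ × 0.0790/0.9210 = 283 Ω.

R_th ≤ 283 Ω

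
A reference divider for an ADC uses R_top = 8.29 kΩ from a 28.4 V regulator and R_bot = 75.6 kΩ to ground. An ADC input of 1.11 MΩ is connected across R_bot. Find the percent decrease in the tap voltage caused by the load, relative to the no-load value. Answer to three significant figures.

The divider's output (Thévenin) resistance is R_top‖R_bot = 7.471 kΩ.
Fractional drop under load = R_th/(R_th + R_L) = 7.471 / (7.471 + 1110) = 0.006685.
So the output falls by 0.669 %.

0.669 %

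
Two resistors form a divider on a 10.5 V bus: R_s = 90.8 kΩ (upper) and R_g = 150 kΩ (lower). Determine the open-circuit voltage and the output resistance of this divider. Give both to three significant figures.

V_th = 6.54 V, R_th = 56.6 kΩ

V_th is the open-circuit tap voltage: 10.5 × 150/(90.8 + 150) = 6.54 V.
With the supply zeroed, R_s and R_g appear in parallel from the tap: R_th = R_s‖R_g = (90.8 × 150)/240.8 = 56.6 kΩ.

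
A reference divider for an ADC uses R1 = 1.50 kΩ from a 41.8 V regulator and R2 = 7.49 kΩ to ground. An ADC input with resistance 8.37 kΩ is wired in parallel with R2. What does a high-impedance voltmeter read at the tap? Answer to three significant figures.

The load sits in parallel with R2: R2‖R_L = (7.49 × 8.37) / (7.49 + 8.37) = 3.953 kΩ.
V_out = 41.8 × 3.953 / (1.50 + 3.953) = 41.8 × 3.953/5.453 = 30.3 V.

V_out ≈ 30.3 V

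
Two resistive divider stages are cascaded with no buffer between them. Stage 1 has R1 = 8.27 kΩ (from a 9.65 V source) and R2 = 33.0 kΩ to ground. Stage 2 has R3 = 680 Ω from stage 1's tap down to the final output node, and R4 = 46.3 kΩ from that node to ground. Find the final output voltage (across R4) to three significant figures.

V_out ≈ 6.67 V

Stage 2 presents R3+R4 = 46980 Ω as a load on stage 1's tap.
Stage 1's lower leg becomes R2‖(R3+R4) = 19380 Ω, so V_mid = 9.65 × 19380/27650 = 6.764 V.
Stage 2 is itself unloaded: V_out = V_mid × R4/(R3+R4) = 6.764 × 46300/46980 = 6.67 V.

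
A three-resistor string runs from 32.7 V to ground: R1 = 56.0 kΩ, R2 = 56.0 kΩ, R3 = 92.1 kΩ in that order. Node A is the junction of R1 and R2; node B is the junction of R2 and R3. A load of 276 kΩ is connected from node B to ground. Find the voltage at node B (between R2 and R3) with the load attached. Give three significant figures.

At node B, R3 is in parallel with the load: R3‖R_L = 69.06 kΩ.
Below node A the resistance is R2 + (R3‖R_L) = 125.1 kΩ, so V_A = 32.7 × 125.1/181.1 = 22.59 V.
Then V_B = V_A × (R3‖R_L)/(R2 + R3‖R_L) = 22.59 × 69.06/125.1 = 12.5 V.

V ≈ 12.5 V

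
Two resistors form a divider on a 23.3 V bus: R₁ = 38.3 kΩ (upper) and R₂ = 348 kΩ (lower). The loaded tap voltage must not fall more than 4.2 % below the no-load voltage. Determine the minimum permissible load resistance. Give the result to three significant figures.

Output resistance R_th = R₁‖R₂ = (38.3 × 348)/386.3 = 34.50 kΩ.
The fractional drop is R_th/(R_th + R_L); requiring this ≤ 0.0420 gives R_L ≥ R_th(1/0.0420 − 1) = 34.50 × 22.81 = 787 kΩ.

R_L(min) ≈ 787 kΩ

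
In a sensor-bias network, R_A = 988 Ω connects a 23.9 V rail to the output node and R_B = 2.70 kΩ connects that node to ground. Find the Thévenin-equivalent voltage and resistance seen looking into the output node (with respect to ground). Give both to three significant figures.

V_th = 17.5 V, R_th = 723 Ω

V_th is the open-circuit tap voltage: 23.9 × 2700/(988 + 2700) = 17.5 V.
With the supply zeroed, R_A and R_B appear in parallel from the tap: R_th = R_A‖R_B = (988 × 2700)/3688 = 723 Ω.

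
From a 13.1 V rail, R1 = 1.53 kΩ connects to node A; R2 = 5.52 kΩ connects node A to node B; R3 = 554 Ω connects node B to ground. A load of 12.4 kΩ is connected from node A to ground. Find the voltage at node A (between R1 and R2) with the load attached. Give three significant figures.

Below node A the series string R2+R3 = 6074 Ω sits in parallel with the 12400 Ω load: 4077 Ω.
V_A = 13.1 × 4077/(1530 + 4077) = 9.53 V.

V ≈ 9.53 V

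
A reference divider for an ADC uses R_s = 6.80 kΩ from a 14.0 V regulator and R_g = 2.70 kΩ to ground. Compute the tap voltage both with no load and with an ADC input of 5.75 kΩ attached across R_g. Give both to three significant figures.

Unloaded: 3.98 V; loaded: 2.98 V

Open-circuit: V = 14.0 × 2.70/(6.80 + 2.70) = 3.98 V.
With the load, R_g becomes R_g‖R_L = 1.837 kΩ, so V = 14.0 × 1.837/8.637 = 2.98 V.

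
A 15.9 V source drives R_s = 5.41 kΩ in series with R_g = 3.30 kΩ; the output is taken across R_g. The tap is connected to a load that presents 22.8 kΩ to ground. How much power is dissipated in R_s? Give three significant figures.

Total resistance from the source is R_s + (R_g‖R_L) = 8.293 kΩ, so I = 15.9/8.293 kΩ = 1.917 mA.
P = I²·R_s = (1.917 mA)² × 5.41 kΩ = 19.9 mW.

P ≈ 19.9 mW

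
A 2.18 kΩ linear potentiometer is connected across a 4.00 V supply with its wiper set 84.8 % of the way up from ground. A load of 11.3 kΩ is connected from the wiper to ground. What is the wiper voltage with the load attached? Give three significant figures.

The wiper splits the pot into (1−α)R = 331.4 Ω above and αR = 1849 Ω below.
Lower section ‖ load = 1589 Ω.
V_wiper = 4.00 × 1589/(331.4 + 1589) = 3.31 V.

V ≈ 3.31 V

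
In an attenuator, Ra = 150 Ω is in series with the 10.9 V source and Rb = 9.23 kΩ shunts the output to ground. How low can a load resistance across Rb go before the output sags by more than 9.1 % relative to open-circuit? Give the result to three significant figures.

R_L(min) ≈ 1.47 kΩ

Output resistance R_th = Ra‖Rb = (150 × 9230)/9380 = 147.6 Ω.
The fractional drop is R_th/(R_th + R_L); requiring this ≤ 0.0910 gives R_L ≥ R_th(1/0.0910 − 1) = 147.6 × 9.989 = 1.47 kΩ.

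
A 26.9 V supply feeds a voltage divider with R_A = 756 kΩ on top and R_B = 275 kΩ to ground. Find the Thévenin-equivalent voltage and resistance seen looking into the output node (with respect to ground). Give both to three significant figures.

V_th = 7.18 V, R_th = 202 kΩ

V_th is the open-circuit tap voltage: 26.9 × 275/(756 + 275) = 7.18 V.
With the supply zeroed, R_A and R_B appear in parallel from the tap: R_th = R_A‖R_B = (756 × 275)/1031 = 202 kΩ.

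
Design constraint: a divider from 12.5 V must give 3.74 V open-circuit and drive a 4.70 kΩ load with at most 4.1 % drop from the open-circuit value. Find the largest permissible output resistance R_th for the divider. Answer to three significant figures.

R_th ≤ 201 Ω

Loading drop = R_th/(R_th + R_L) ≤ 0.0410, so R_th ≤ R_L · ε/(1−ε) = 4.70 kΩ × 0.0410/0.9590 = 201 Ω.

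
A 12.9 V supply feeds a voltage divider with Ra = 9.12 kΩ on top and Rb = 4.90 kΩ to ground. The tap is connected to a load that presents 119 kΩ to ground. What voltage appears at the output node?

V_out ≈ 4.39 V

The load sits in parallel with Rb: Rb‖R_L = (4.90 × 119) / (4.90 + 119) = 4.706 kΩ.
V_out = 12.9 × 4.706 / (9.12 + 4.706) = 12.9 × 4.706/13.83 = 4.39 V.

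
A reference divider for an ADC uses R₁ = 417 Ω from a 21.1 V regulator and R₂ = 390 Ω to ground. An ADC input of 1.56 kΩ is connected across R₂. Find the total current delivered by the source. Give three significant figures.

I ≈ 28.9 mA

R₂‖R_L = 312.0 Ω, so the source sees R₁ + R₂‖R_L = 729.0 Ω.
I = 21.1 V / 729.0 Ω = 28.9 mA.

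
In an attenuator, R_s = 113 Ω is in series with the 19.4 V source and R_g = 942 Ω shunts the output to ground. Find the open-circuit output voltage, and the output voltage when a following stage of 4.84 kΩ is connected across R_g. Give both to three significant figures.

Unloaded: 17.3 V; loaded: 17.0 V

Open-circuit: V = 19.4 × 942/(113 + 942) = 17.3 V.
With the load, R_g becomes R_g‖R_L = 788.5 Ω, so V = 19.4 × 788.5/901.5 = 17.0 V.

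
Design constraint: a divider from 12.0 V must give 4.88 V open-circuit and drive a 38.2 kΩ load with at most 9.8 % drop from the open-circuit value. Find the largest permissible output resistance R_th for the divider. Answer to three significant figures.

Loading drop = R_th/(R_th + R_L) ≤ 0.0980, so R_th ≤ R_L · ε/(1−ε) = 38.2 kΩ × 0.0980/0.9020 = 4.15 kΩ.

R_th ≤ 4.15 kΩ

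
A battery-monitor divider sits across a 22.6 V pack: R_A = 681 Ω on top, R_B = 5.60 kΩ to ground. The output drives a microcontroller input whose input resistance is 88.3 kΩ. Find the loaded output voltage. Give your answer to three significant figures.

V_out ≈ 20.0 V

The load sits in parallel with R_B: R_B‖R_L = (5600 × 88300) / (5600 + 88300) = 5266 Ω.
V_out = 22.6 × 5266 / (681 + 5266) = 22.6 × 5266/5947 = 20.0 V.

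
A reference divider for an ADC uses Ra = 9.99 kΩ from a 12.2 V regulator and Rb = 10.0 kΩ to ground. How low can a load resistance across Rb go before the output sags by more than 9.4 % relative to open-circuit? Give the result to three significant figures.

Output resistance R_th = Ra‖Rb = (9.99 × 10.0)/19.99 = 4.997 kΩ.
The fractional drop is R_th/(R_th + R_L); requiring this ≤ 0.0940 gives R_L ≥ R_th(1/0.0940 − 1) = 4.997 × 9.638 = 48.2 kΩ.

R_L(min) ≈ 48.2 kΩ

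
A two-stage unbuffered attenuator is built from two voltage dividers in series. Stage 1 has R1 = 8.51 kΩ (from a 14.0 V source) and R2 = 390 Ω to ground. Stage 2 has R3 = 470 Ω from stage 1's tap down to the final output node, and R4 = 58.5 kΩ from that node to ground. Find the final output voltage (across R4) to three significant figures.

V_out ≈ 0.605 V

Stage 2 presents R3+R4 = 58970 Ω as a load on stage 1's tap.
Stage 1's lower leg becomes R2‖(R3+R4) = 387.4 Ω, so V_mid = 14.0 × 387.4/8897 = 0.6096 V.
Stage 2 is itself unloaded: V_out = V_mid × R4/(R3+R4) = 0.6096 × 58500/58970 = 0.605 V.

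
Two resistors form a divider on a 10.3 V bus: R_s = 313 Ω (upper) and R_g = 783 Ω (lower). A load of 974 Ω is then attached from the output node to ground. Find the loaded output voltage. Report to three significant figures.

V_out ≈ 5.98 V

The load sits in parallel with R_g: R_g‖R_L = (783 × 974) / (783 + 974) = 434.1 Ω.
V_out = 10.3 × 434.1 / (313 + 434.1) = 10.3 × 434.1/747.1 = 5.98 V.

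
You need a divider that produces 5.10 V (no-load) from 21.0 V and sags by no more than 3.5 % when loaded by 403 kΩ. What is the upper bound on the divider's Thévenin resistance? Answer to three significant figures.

R_th ≤ 14.6 kΩ

Loading drop = R_th/(R_th + R_L) ≤ 0.0350, so R_th ≤ R_L · ε/(1−ε) = 403 kΩ × 0.0350/0.9650 = 14.6 kΩ.
(Any R1, R2 with R2/(R1+R2) = 0.243 and R1‖R2 ≤ 14.6 kΩ will meet the spec.)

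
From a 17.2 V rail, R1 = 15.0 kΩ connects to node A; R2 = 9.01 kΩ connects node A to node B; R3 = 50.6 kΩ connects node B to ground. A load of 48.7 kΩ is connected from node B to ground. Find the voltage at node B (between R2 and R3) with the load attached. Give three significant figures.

V ≈ 8.74 V

At node B, R3 is in parallel with the load: R3‖R_L = 24.82 kΩ.
Below node A the resistance is R2 + (R3‖R_L) = 33.83 kΩ, so V_A = 17.2 × 33.83/48.83 = 11.92 V.
Then V_B = V_A × (R3‖R_L)/(R2 + R3‖R_L) = 11.92 × 24.82/33.83 = 8.74 V.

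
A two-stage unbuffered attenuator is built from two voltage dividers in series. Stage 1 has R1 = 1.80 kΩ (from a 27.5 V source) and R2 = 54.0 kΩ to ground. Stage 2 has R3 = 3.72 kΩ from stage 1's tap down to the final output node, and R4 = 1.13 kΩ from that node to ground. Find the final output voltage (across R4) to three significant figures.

Stage 2 presents R3+R4 = 4.850 kΩ as a load on stage 1's tap.
Stage 1's lower leg becomes R2‖(R3+R4) = 4.450 kΩ, so V_mid = 27.5 × 4.450/6.250 = 19.58 V.
Stage 2 is itself unloaded: V_out = V_mid × R4/(R3+R4) = 19.58 × 1.13/4.850 = 4.56 V.

V_out ≈ 4.56 V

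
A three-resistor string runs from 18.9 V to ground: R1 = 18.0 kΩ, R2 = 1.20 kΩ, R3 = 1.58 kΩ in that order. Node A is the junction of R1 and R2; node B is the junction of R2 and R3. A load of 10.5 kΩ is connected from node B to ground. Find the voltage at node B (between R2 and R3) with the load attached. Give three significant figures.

At node B, R3 is in parallel with the load: R3‖R_L = 1.373 kΩ.
Below node A the resistance is R2 + (R3‖R_L) = 2.573 kΩ, so V_A = 18.9 × 2.573/20.57 = 2.364 V.
Then V_B = V_A × (R3‖R_L)/(R2 + R3‖R_L) = 2.364 × 1.373/2.573 = 1.26 V.

V ≈ 1.26 V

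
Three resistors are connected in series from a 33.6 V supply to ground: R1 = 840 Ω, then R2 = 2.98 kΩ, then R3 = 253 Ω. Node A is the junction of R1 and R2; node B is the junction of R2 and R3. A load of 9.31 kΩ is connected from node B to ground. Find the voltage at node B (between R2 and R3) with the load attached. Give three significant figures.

At node B, R3 is in parallel with the load: R3‖R_L = 246.3 Ω.
Below node A the resistance is R2 + (R3‖R_L) = 3226 Ω, so V_A = 33.6 × 3226/4066 = 26.66 V.
Then V_B = V_A × (R3‖R_L)/(R2 + R3‖R_L) = 26.66 × 246.3/3226 = 2.04 V.

V ≈ 2.04 V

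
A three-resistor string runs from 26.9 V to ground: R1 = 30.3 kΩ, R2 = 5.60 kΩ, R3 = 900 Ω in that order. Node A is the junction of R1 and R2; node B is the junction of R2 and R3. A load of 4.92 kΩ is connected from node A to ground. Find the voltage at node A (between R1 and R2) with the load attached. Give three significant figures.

Below node A the series string R2+R3 = 6500 Ω sits in parallel with the 4920 Ω load: 2800 Ω.
V_A = 26.9 × 2800/(30300 + 2800) = 2.28 V.

V ≈ 2.28 V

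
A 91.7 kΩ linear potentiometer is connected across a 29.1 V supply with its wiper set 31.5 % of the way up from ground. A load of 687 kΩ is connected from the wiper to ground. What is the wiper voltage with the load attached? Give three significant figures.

The wiper splits the pot into (1−α)R = 62.81 kΩ above and αR = 28.89 kΩ below.
Lower section ‖ load = 27.72 kΩ.
V_wiper = 29.1 × 27.72/(62.81 + 27.72) = 8.91 V.

V ≈ 8.91 V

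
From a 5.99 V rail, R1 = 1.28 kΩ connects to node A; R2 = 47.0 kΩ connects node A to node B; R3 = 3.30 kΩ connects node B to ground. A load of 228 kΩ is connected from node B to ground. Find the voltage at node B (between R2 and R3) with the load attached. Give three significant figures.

V ≈ 0.378 V

At node B, R3 is in parallel with the load: R3‖R_L = 3.253 kΩ.
Below node A the resistance is R2 + (R3‖R_L) = 50.25 kΩ, so V_A = 5.99 × 50.25/51.53 = 5.841 V.
Then V_B = V_A × (R3‖R_L)/(R2 + R3‖R_L) = 5.841 × 3.253/50.25 = 0.378 V.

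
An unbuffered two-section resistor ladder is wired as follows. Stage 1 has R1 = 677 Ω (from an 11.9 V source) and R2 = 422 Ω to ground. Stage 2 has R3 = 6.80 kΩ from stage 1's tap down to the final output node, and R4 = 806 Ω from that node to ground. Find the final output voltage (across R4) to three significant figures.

Stage 2 presents R3+R4 = 7606 Ω as a load on stage 1's tap.
Stage 1's lower leg becomes R2‖(R3+R4) = 399.8 Ω, so V_mid = 11.9 × 399.8/1077 = 4.418 V.
Stage 2 is itself unloaded: V_out = V_mid × R4/(R3+R4) = 4.418 × 806/7606 = 0.468 V.

V_out ≈ 0.468 V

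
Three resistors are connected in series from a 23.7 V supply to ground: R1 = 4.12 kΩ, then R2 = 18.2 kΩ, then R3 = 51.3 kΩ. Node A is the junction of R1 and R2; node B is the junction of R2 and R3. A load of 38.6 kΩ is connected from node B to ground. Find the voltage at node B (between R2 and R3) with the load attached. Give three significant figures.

V ≈ 11.8 V

At node B, R3 is in parallel with the load: R3‖R_L = 22.03 kΩ.
Below node A the resistance is R2 + (R3‖R_L) = 40.23 kΩ, so V_A = 23.7 × 40.23/44.35 = 21.50 V.
Then V_B = V_A × (R3‖R_L)/(R2 + R3‖R_L) = 21.50 × 22.03/40.23 = 11.8 V.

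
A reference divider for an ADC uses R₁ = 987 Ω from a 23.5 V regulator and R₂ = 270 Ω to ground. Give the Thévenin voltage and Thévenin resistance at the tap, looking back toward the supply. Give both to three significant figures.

V_th is the open-circuit tap voltage: 23.5 × 270/(987 + 270) = 5.05 V.
With the supply zeroed, R₁ and R₂ appear in parallel from the tap: R_th = R₁‖R₂ = (987 × 270)/1257 = 212 Ω.

V_th = 5.05 V, R_th = 212 Ω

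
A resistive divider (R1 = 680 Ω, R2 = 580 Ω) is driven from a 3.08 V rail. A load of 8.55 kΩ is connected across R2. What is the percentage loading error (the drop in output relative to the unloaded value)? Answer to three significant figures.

The divider's output (Thévenin) resistance is R1‖R2 = 313.0 Ω.
Fractional drop under load = R_th/(R_th + R_L) = 313.0 / (313.0 + 8550) = 0.03532.
So the output falls by 3.53 %.

3.53 %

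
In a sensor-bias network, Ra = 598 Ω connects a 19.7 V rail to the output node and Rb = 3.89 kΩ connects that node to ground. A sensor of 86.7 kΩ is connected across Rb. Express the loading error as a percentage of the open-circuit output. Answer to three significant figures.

0.594 %

The divider's output (Thévenin) resistance is Ra‖Rb = 518.3 Ω.
Fractional drop under load = R_th/(R_th + R_L) = 518.3 / (518.3 + 86700) = 0.005943.
So the output falls by 0.594 %.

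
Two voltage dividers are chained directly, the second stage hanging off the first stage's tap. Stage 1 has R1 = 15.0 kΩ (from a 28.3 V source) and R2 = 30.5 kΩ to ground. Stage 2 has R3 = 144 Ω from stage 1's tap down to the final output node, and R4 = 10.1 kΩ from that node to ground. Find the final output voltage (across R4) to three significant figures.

V_out ≈ 9.44 V

Stage 2 presents R3+R4 = 10240 Ω as a load on stage 1's tap.
Stage 1's lower leg becomes R2‖(R3+R4) = 7668 Ω, so V_mid = 28.3 × 7668/22670 = 9.574 V.
Stage 2 is itself unloaded: V_out = V_mid × R4/(R3+R4) = 9.574 × 10100/10240 = 9.44 V.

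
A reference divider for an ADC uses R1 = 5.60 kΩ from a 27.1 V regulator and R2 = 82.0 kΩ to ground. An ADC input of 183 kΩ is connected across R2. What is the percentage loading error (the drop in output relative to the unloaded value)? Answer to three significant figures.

2.78 %

The divider's output (Thévenin) resistance is R1‖R2 = 5.242 kΩ.
Fractional drop under load = R_th/(R_th + R_L) = 5.242 / (5.242 + 183) = 0.02785.
So the output falls by 2.78 %.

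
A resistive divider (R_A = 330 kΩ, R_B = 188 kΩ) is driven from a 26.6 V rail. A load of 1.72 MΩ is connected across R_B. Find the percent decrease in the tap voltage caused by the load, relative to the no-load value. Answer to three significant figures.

The divider's output (Thévenin) resistance is R_A‖R_B = 119.8 kΩ.
Fractional drop under load = R_th/(R_th + R_L) = 119.8 / (119.8 + 1720) = 0.06510.
So the output falls by 6.51 %.

6.51 %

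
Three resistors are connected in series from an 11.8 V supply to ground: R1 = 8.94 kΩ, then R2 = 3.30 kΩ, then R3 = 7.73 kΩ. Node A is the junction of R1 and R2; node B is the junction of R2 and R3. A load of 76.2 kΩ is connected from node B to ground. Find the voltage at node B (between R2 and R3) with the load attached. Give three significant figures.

At node B, R3 is in parallel with the load: R3‖R_L = 7.018 kΩ.
Below node A the resistance is R2 + (R3‖R_L) = 10.32 kΩ, so V_A = 11.8 × 10.32/19.26 = 6.322 V.
Then V_B = V_A × (R3‖R_L)/(R2 + R3‖R_L) = 6.322 × 7.018/10.32 = 4.30 V.

V ≈ 4.30 V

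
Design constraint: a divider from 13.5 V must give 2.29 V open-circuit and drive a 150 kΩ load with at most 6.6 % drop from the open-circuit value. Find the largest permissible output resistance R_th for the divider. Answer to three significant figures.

Loading drop = R_th/(R_th + R_L) ≤ 0.0660, so R_th ≤ R_L · ε/(1−ε) = 150 kΩ × 0.0660/0.9340 = 10.6 kΩ.

R_th ≤ 10.6 kΩ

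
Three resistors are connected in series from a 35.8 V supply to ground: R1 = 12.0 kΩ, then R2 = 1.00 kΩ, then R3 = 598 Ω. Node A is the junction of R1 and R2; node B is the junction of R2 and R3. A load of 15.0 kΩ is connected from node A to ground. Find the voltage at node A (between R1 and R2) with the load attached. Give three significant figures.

V ≈ 3.85 V

Below node A the series string R2+R3 = 1598 Ω sits in parallel with the 15000 Ω load: 1444 Ω.
V_A = 35.8 × 1444/(12000 + 1444) = 3.85 V.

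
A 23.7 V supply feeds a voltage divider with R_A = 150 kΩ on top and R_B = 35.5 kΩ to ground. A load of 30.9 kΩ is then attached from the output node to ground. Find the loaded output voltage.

V_out ≈ 2.35 V

The load sits in parallel with R_B: R_B‖R_L = (35.5 × 30.9) / (35.5 + 30.9) = 16.52 kΩ.
V_out = 23.7 × 16.52 / (150 + 16.52) = 23.7 × 16.52/166.5 = 2.35 V.
(Unloaded it would have been 4.54 V.)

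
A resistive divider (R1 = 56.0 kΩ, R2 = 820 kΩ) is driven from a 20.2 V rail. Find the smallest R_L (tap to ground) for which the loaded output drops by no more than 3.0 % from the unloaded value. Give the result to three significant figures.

R_L(min) ≈ 1.69 MΩ

Output resistance R_th = R1‖R2 = (56.0 × 820)/876.0 = 52.42 kΩ.
The fractional drop is R_th/(R_th + R_L); requiring this ≤ 0.0300 gives R_L ≥ R_th(1/0.0300 − 1) = 52.42 × 32.33 = 1.69 MΩ.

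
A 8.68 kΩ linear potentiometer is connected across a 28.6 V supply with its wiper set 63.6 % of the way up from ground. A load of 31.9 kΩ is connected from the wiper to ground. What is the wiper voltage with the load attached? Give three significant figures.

The wiper splits the pot into (1−α)R = 3.160 kΩ above and αR = 5.520 kΩ below.
Lower section ‖ load = 4.706 kΩ.
V_wiper = 28.6 × 4.706/(3.160 + 4.706) = 17.1 V.

V ≈ 17.1 V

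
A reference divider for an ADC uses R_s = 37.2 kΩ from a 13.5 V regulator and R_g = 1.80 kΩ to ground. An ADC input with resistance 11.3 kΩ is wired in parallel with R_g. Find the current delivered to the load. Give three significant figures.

I_L ≈ 0.0479 mA

R_g‖R_L = 1.553 kΩ; V_out = 13.5 × 1.553/38.75 = 0.5409 V.
I_L = V_out / R_L = 0.5409 / 11.3 kΩ = 0.0479 mA.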